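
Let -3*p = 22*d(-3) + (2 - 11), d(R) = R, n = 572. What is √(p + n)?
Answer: √597 ≈ 24.434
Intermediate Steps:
p = 25 (p = -(22*(-3) + (2 - 11))/3 = -(-66 - 9)/3 = -⅓*(-75) = 25)
√(p + n) = √(25 + 572) = √597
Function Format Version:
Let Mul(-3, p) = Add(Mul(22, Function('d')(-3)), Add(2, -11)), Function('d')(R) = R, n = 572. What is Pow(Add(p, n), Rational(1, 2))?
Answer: Pow(597, Rational(1, 2)) ≈ 24.434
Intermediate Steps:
p = 25 (p = Mul(Rational(-1, 3), Add(Mul(22, -3), Add(2, -11))) = Mul(Rational(-1, 3), Add(-66, -9)) = Mul(Rational(-1, 3), -75) = 25)
Pow(Add(p, n), Rational(1, 2)) = Pow(Add(25, 572), Rational(1, 2)) = Pow(597, Rational(1, 2))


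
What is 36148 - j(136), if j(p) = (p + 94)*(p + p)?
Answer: -26412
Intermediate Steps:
j(p) = 2*p*(94 + p) (j(p) = (94 + p)*(2*p) = 2*p*(94 + p))
36148 - j(136) = 36148 - 2*136*(94 + 136) = 36148 - 2*136*230 = 36148 - 1*62560 = 36148 - 62560 = -26412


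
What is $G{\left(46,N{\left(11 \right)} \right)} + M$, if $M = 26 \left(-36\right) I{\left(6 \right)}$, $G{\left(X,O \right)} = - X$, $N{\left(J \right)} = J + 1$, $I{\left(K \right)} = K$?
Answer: $-5662$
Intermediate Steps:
$N{\left(J \right)} = 1 + J$
$M = -5616$ ($M = 26 \left(-36\right) 6 = \left(-936\right) 6 = -5616$)
$G{\left(46,N{\left(11 \right)} \right)} + M = \left(-1\right) 46 - 5616 = -46 - 5616 = -5662$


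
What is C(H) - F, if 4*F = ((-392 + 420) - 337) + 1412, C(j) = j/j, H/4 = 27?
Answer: -1099/4 ≈ -274.75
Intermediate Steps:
H = 108 (H = 4*27 = 108)
C(j) = 1
F = 1103/4 (F = (((-392 + 420) - 337) + 1412)/4 = ((28 - 337) + 1412)/4 = (-309 + 1412)/4 = (1/4)*1103 = 1103/4 ≈ 275.75)
C(H) - F = 1 - 1*1103/4 = 1 - 1103/4 = -1099/4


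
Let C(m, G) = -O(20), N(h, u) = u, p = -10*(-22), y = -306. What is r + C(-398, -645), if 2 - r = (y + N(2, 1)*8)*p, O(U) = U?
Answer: 65542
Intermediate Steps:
p = 220
C(m, G) = -20 (C(m, G) = -1*20 = -20)
r = 65562 (r = 2 - (-306 + 1*8)*220 = 2 - (-306 + 8)*220 = 2 - (-298)*220 = 2 - 1*(-65560) = 2 + 65560 = 65562)
r + C(-398, -645) = 65562 - 20 = 65542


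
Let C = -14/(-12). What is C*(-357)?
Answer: -833/2 ≈ -416.50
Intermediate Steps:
C = 7/6 (C = -14*(-1/12) = 7/6 ≈ 1.1667)
C*(-357) = (7/6)*(-357) = -833/2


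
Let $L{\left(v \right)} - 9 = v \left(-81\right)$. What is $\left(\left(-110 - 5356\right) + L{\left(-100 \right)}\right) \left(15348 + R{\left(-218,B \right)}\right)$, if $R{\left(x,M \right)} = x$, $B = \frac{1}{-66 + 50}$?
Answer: $39988590$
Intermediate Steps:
$B = - \frac{1}{16}$ ($B = \frac{1}{-16} = - \frac{1}{16} \approx -0.0625$)
$L{\left(v \right)} = 9 - 81 v$ ($L{\left(v \right)} = 9 + v \left(-81\right) = 9 - 81 v$)
$\left(\left(-110 - 5356\right) + L{\left(-100 \right)}\right) \left(15348 + R{\left(-218,B \right)}\right) = \left(\left(-110 - 5356\right) + \left(9 - -8100\right)\right) \left(15348 - 218\right) = \left(\left(-110 - 5356\right) + \left(9 + 8100\right)\right) 15130 = \left(-5466 + 8109\right) 15130 = 2643 \cdot 15130 = 39988590$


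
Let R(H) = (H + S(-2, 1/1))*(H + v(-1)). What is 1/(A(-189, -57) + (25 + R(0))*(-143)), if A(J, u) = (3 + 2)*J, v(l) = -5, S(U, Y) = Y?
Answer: -1/3805 ≈ -0.00026281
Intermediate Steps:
A(J, u) = 5*J
R(H) = (1 + H)*(-5 + H) (R(H) = (H + 1/1)*(H - 5) = (H + 1*1)*(-5 + H) = (H + 1)*(-5 + H) = (1 + H)*(-5 + H))
1/(A(-189, -57) + (25 + R(0))*(-143)) = 1/(5*(-189) + (25 + (-5 + 0**2 - 4*0))*(-143)) = 1/(-945 + (25 + (-5 + 0 + 0))*(-143)) = 1/(-945 + (25 - 5)*(-143)) = 1/(-945 + 20*(-143)) = 1/(-945 - 2860) = 1/(-3805) = -1/3805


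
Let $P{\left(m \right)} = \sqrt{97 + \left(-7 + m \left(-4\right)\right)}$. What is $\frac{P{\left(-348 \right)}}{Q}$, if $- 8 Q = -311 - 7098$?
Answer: $\frac{8 \sqrt{1482}}{7409} \approx 0.041568$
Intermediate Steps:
$P{\left(m \right)} = \sqrt{90 - 4 m}$ ($P{\left(m \right)} = \sqrt{97 - \left(7 + 4 m\right)} = \sqrt{90 - 4 m}$)
$Q = \frac{7409}{8}$ ($Q = - \frac{-311 - 7098}{8} = \left(- \frac{1}{8}\right) \left(-7409\right) = \frac{7409}{8} \approx 926.13$)
$\frac{P{\left(-348 \right)}}{Q} = \frac{\sqrt{90 - -1392}}{\frac{7409}{8}} = \sqrt{90 + 1392} \cdot \frac{8}{7409} = \sqrt{1482} \cdot \frac{8}{7409} = \frac{8 \sqrt{1482}}{7409}$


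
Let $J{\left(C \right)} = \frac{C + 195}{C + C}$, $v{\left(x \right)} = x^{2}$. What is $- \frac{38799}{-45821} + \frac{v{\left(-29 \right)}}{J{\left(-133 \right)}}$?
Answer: $- \frac{5124013544}{1420451} \approx -3607.3$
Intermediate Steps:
$J{\left(C \right)} = \frac{195 + C}{2 C}$
$- \frac{38799}{-45821} + \frac{v{\left(-29 \right)}}{J{\left(-133 \right)}} = - \frac{38799}{-45821} + \frac{\left(-29\right)^{2}}{\frac{1}{2} \frac{1}{-133} \left(195 - 133\right)} = \left(-38799\right) \left(- \frac{1}{45821}\right) + \frac{841}{\frac{1}{2} \left(- \frac{1}{133}\right) 62} = \frac{38799}{45821} + \frac{841}{- \frac{31}{133}} = \frac{38799}{45821} + 841 \left(- \frac{133}{31}\right) = \frac{38799}{45821} - \frac{111853}{31} = - \frac{5124013544}{1420451}$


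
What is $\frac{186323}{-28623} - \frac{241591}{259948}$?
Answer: $- \frac{55349350397}{7440491604} \approx -7.4389$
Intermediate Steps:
$\frac{186323}{-28623} - \frac{241591}{259948} = 186323 \left(- \frac{1}{28623}\right) - \frac{241591}{259948} = - \frac{186323}{28623} - \frac{241591}{259948} = - \frac{55349350397}{7440491604}$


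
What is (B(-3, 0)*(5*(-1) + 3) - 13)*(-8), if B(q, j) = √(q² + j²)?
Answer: 152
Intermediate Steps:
B(q, j) = √(j² + q²)
(B(-3, 0)*(5*(-1) + 3) - 13)*(-8) = (√(0² + (-3)²)*(5*(-1) + 3) - 13)*(-8) = (√(0 + 9)*(-5 + 3) - 13)*(-8) = (√9*(-2) - 13)*(-8) = (3*(-2) - 13)*(-8) = (-6 - 13)*(-8) = -19*(-8) = 152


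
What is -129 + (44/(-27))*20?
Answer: -4363/27 ≈ -161.59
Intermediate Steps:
-129 + (44/(-27))*20 = -129 + (44*(-1/27))*20 = -129 - 44/27*20 = -129 - 880/27 = -4363/27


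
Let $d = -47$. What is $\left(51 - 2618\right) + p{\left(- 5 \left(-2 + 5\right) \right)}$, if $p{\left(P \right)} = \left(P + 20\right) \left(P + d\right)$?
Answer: $-2877$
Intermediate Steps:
$p{\left(P \right)} = \left(-47 + P\right) \left(20 + P\right)$ ($p{\left(P \right)} = \left(P + 20\right) \left(P - 47\right) = \left(20 + P\right) \left(-47 + P\right) = \left(-47 + P\right) \left(20 + P\right)$)
$\left(51 - 2618\right) + p{\left(- 5 \left(-2 + 5\right) \right)} = \left(51 - 2618\right) - \left(940 - 25 \left(-2 + 5\right)^{2} + 27 \left(-5\right) \left(-2 + 5\right)\right) = -2567 - \left(940 - 225 + 27 \left(-5\right) 3\right) = -2567 - \left(535 - 225\right) = -2567 + \left(-940 + 225 + 405\right) = -2567 - 310 = -2877$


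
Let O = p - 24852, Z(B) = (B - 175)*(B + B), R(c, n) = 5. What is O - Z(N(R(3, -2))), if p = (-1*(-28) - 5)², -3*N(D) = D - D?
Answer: -24323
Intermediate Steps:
N(D) = 0 (N(D) = -(D - D)/3 = -⅓*0 = 0)
Z(B) = 2*B*(-175 + B) (Z(B) = (-175 + B)*(2*B) = 2*B*(-175 + B))
p = 529 (p = (28 - 5)² = 23² = 529)
O = -24323 (O = 529 - 24852 = -24323)
O - Z(N(R(3, -2))) = -24323 - 2*0*(-175 + 0) = -24323 - 2*0*(-175) = -24323 - 1*0 = -24323 + 0 = -24323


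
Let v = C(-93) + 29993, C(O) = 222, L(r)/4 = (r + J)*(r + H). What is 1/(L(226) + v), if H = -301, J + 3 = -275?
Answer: 1/45815 ≈ 2.1827e-5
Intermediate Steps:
J = -278 (J = -3 - 275 = -278)
L(r) = 4*(-301 + r)*(-278 + r) (L(r) = 4*((r - 278)*(r - 301)) = 4*((-278 + r)*(-301 + r)) = 4*((-301 + r)*(-278 + r)) = 4*(-301 + r)*(-278 + r))
v = 30215 (v = 222 + 29993 = 30215)
1/(L(226) + v) = 1/((334712 - 2316*226 + 4*226²) + 30215) = 1/((334712 - 523416 + 4*51076) + 30215) = 1/((334712 - 523416 + 204304) + 30215) = 1/(15600 + 30215) = 1/45815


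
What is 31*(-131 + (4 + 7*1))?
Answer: -3720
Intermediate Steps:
31*(-131 + (4 + 7*1)) = 31*(-131 + (4 + 7)) = 31*(-131 + 11) = 31*(-120) = -3720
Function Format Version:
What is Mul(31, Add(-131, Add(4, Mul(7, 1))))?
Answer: -3720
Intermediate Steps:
Mul(31, Add(-131, Add(4, Mul(7, 1)))) = Mul(31, Add(-131, Add(4, 7))) = Mul(31, Add(-131, 11)) = Mul(31, -120) = -3720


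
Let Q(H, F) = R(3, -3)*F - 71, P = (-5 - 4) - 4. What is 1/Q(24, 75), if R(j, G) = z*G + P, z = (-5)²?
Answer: -1/6671 ≈ -0.00014990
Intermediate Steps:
P = -13 (P = -9 - 4 = -13)
z = 25
R(j, G) = -13 + 25*G (R(j, G) = 25*G - 13 = -13 + 25*G)
Q(H, F) = -71 - 88*F (Q(H, F) = (-13 + 25*(-3))*F - 71 = (-13 - 75)*F - 71 = -88*F - 71 = -71 - 88*F)
1/Q(24, 75) = 1/(-71 - 88*75) = 1/(-71 - 6600) = 1/(-6671) = -1/6671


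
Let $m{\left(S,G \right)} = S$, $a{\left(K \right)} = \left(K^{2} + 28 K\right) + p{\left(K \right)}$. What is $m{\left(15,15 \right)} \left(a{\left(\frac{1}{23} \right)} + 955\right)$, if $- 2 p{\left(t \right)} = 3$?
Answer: $\frac{15151395}{1058} \approx 14321.0$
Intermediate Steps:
$p{\left(t \right)} = - \frac{3}{2}$ ($p{\left(t \right)} = \left(- \frac{1}{2}\right) 3 = - \frac{3}{2}$)
$a{\left(K \right)} = - \frac{3}{2} + K^{2} + 28 K$ ($a{\left(K \right)} = \left(K^{2} + 28 K\right) - \frac{3}{2} = - \frac{3}{2} + K^{2} + 28 K$)
$m{\left(15,15 \right)} \left(a{\left(\frac{1}{23} \right)} + 955\right) = 15 \left(\left(- \frac{3}{2} + \left(\frac{1}{23}\right)^{2} + \frac{28}{23}\right) + 955\right) = 15 \left(\left(- \frac{3}{2} + \left(\frac{1}{23}\right)^{2} + 28 \cdot \frac{1}{23}\right) + 955\right) = 15 \left(\left(- \frac{3}{2} + \frac{1}{529} + \frac{28}{23}\right) + 955\right) = 15 \left(- \frac{297}{1058} + 955\right) = 15 \cdot \frac{1010093}{1058} = \frac{15151395}{1058}$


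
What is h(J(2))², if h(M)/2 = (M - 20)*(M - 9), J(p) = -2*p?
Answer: 389376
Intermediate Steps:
h(M) = 2*(-20 + M)*(-9 + M) (h(M) = 2*((M - 20)*(M - 9)) = 2*((-20 + M)*(-9 + M)) = 2*(-20 + M)*(-9 + M))
h(J(2))² = (360 - (-116)*2 + 2*(-2*2)²)² = (360 - 58*(-4) + 2*(-4)²)² = (360 + 232 + 2*16)² = (360 + 232 + 32)² = 624² = 389376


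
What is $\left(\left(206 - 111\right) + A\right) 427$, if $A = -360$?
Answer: $-113155$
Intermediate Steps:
$\left(\left(206 - 111\right) + A\right) 427 = \left(\left(206 - 111\right) - 360\right) 427 = \left(95 - 360\right) 427 = \left(-265\right) 427 = -113155$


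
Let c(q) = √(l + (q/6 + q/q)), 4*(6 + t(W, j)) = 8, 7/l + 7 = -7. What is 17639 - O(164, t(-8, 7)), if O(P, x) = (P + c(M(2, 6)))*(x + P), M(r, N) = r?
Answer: -8601 - 80*√30/3 ≈ -8747.1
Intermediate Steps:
l = -½ (l = 7/(-7 - 7) = 7/(-14) = 7*(-1/14) = -½ ≈ -0.50000)
t(W, j) = -4 (t(W, j) = -6 + (¼)*8 = -6 + 2 = -4)
c(q) = √(½ + q/6) (c(q) = √(-½ + (q/6 + q/q)) = √(-½ + (q*(⅙) + 1)) = √(-½ + (q/6 + 1)) = √(-½ + (1 + q/6)) = √(½ + q/6))
O(P, x) = (P + x)*(P + √30/6) (O(P, x) = (P + √(18 + 6*2)/6)*(x + P) = (P + √(18 + 12)/6)*(P + x) = (P + √30/6)*(P + x) = (P + x)*(P + √30/6))
17639 - O(164, t(-8, 7)) = 17639 - (164² + 164*(-4) + (⅙)*164*√30 + (⅙)*(-4)*√30) = 17639 - (26896 - 656 + 82*√30/3 - 2*√30/3) = 17639 - (26240 + 80*√30/3) = 17639 + (-26240 - 80*√30/3) = -8601 - 80*√30/3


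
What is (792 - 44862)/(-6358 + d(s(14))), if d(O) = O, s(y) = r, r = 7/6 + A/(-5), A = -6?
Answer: 1322100/190669 ≈ 6.9340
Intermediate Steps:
r = 71/30 (r = 7/6 - 6/(-5) = 7*(1/6) - 6*(-1/5) = 7/6 + 6/5 = 71/30 ≈ 2.3667)
s(y) = 71/30
(792 - 44862)/(-6358 + d(s(14))) = (792 - 44862)/(-6358 + 71/30) = -44070/(-190669/30) = -44070*(-30/190669) = 1322100/190669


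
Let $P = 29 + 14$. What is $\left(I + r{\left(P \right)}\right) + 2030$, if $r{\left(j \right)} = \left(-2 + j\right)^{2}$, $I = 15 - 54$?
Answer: $3672$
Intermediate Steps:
$P = 43$
$I = -39$ ($I = 15 - 54 = -39$)
$\left(I + r{\left(P \right)}\right) + 2030 = \left(-39 + \left(-2 + 43\right)^{2}\right) + 2030 = \left(-39 + 41^{2}\right) + 2030 = \left(-39 + 1681\right) + 2030 = 1642 + 2030 = 3672$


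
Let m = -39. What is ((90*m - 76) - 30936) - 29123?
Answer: -63645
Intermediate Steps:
((90*m - 76) - 30936) - 29123 = ((90*(-39) - 76) - 30936) - 29123 = ((-3510 - 76) - 30936) - 29123 = (-3586 - 30936) - 29123 = -34522 - 29123 = -63645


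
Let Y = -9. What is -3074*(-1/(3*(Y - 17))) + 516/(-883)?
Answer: -1377295/34437 ≈ -39.995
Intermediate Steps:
-3074*(-1/(3*(Y - 17))) + 516/(-883) = -3074*(-1/(3*(-9 - 17))) + 516/(-883) = -3074/((-3*(-26))) + 516*(-1/883) = -3074/78 - 516/883 = -3074*1/78 - 516/883 = -1537/39 - 516/883 = -1377295/34437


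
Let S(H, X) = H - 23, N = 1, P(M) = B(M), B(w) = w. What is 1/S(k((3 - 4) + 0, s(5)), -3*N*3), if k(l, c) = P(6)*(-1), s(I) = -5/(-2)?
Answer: -1/29 ≈ -0.034483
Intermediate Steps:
P(M) = M
s(I) = 5/2 (s(I) = -5*(-½) = 5/2)
k(l, c) = -6 (k(l, c) = 6*(-1) = -6)
S(H, X) = -23 + H
1/S(k((3 - 4) + 0, s(5)), -3*N*3) = 1/(-23 - 6) = 1/(-29) = -1/29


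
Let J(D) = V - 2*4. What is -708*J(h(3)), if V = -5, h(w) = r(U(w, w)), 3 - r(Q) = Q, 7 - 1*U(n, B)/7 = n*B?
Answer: 9204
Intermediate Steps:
U(n, B) = 49 - 7*B*n (U(n, B) = 49 - 7*n*B = 49 - 7*B*n)
r(Q) = 3 - Q
h(w) = -46 + 7*w² (h(w) = 3 - (49 - 7*w*w) = 3 - (49 - 7*w²) = 3 + (-49 + 7*w²) = -46 + 7*w²)
J(D) = -13 (J(D) = -5 - 2*4 = -5 - 8 = -13)
-708*J(h(3)) = -708*(-13) = 9204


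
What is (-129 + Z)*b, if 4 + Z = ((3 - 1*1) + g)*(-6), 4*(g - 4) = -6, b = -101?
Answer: 16160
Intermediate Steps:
g = 5/2 (g = 4 + (¼)*(-6) = 4 - 3/2 = 5/2 ≈ 2.5000)
Z = -31 (Z = -4 + ((3 - 1*1) + 5/2)*(-6) = -4 + ((3 - 1) + 5/2)*(-6) = -4 + (2 + 5/2)*(-6) = -4 + (9/2)*(-6) = -4 - 27 = -31)
(-129 + Z)*b = (-129 - 31)*(-101) = -160*(-101) = 16160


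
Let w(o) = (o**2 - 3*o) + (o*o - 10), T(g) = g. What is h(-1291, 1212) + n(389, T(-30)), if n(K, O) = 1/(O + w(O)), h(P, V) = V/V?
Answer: 1851/1850 ≈ 1.0005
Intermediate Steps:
h(P, V) = 1
w(o) = -10 - 3*o + 2*o**2 (w(o) = (o**2 - 3*o) + (o**2 - 10) = (o**2 - 3*o) + (-10 + o**2) = -10 - 3*o + 2*o**2)
n(K, O) = 1/(-10 - 2*O + 2*O**2) (n(K, O) = 1/(O + (-10 - 3*O + 2*O**2)) = 1/(-10 - 2*O + 2*O**2))
h(-1291, 1212) + n(389, T(-30)) = 1 + 1/(2*(-5 + (-30)**2 - 1*(-30))) = 1 + 1/(2*(-5 + 900 + 30)) = 1 + (1/2)/925 = 1 + (1/2)*(1/925) = 1 + 1/1850 = 1851/1850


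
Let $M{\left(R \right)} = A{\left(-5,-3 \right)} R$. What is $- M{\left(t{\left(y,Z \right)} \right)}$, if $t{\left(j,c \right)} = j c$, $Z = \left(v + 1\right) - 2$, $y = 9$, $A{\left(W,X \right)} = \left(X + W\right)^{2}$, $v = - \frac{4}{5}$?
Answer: $\frac{5184}{5} \approx 1036.8$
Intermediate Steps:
$v = - \frac{4}{5}$ ($v = \left(-4\right) \frac{1}{5} = - \frac{4}{5} \approx -0.8$)
$A{\left(W,X \right)} = \left(W + X\right)^{2}$
$Z = - \frac{9}{5}$ ($Z = \left(- \frac{4}{5} + 1\right) - 2 = \frac{1}{5} - 2 = - \frac{9}{5} \approx -1.8$)
$t{\left(j,c \right)} = c j$
$M{\left(R \right)} = 64 R$ ($M{\left(R \right)} = \left(-5 - 3\right)^{2} R = \left(-8\right)^{2} R = 64 R$)
$- M{\left(t{\left(y,Z \right)} \right)} = - 64 \left(\left(- \frac{9}{5}\right) 9\right) = - \frac{64 \left(-81\right)}{5} = \left(-1\right) \left(- \frac{5184}{5}\right) = \frac{5184}{5}$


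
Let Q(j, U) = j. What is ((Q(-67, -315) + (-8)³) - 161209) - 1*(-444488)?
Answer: 282700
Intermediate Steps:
((Q(-67, -315) + (-8)³) - 161209) - 1*(-444488) = ((-67 + (-8)³) - 161209) - 1*(-444488) = ((-67 - 512) - 161209) + 444488 = (-579 - 161209) + 444488 = -161788 + 444488 = 282700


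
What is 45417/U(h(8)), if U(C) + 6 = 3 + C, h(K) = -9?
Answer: -15139/4 ≈ -3784.8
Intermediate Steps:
U(C) = -3 + C (U(C) = -6 + (3 + C) = -3 + C)
45417/U(h(8)) = 45417/(-3 - 9) = 45417/(-12) = 45417*(-1/12) = -15139/4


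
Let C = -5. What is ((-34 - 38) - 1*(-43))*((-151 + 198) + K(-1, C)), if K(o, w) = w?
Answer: -1218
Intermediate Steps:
((-34 - 38) - 1*(-43))*((-151 + 198) + K(-1, C)) = ((-34 - 38) - 1*(-43))*((-151 + 198) - 5) = (-72 + 43)*(47 - 5) = -29*42 = -1218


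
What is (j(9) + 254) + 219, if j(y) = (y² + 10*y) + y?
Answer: 653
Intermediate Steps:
j(y) = y² + 11*y
(j(9) + 254) + 219 = (9*(11 + 9) + 254) + 219 = (9*20 + 254) + 219 = (180 + 254) + 219 = 434 + 219 = 653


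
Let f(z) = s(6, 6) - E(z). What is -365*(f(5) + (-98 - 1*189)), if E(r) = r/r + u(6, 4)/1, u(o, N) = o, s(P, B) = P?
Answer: 105120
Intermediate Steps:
E(r) = 7 (E(r) = r/r + 6/1 = 1 + 6*1 = 1 + 6 = 7)
f(z) = -1 (f(z) = 6 - 1*7 = 6 - 7 = -1)
-365*(f(5) + (-98 - 1*189)) = -365*(-1 + (-98 - 1*189)) = -365*(-1 + (-98 - 189)) = -365*(-1 - 287) = -365*(-288) = 105120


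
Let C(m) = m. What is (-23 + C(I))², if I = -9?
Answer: 1024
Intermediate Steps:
(-23 + C(I))² = (-23 - 9)² = (-32)² = 1024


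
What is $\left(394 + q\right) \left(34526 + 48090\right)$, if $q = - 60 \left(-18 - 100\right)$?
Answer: $617471984$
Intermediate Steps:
$q = 7080$ ($q = \left(-60\right) \left(-118\right) = 7080$)
$\left(394 + q\right) \left(34526 + 48090\right) = \left(394 + 7080\right) \left(34526 + 48090\right) = 7474 \cdot 82616 = 617471984$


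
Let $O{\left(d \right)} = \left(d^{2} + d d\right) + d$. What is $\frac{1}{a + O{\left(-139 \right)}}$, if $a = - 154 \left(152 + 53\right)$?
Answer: $\frac{1}{6933} \approx 0.00014424$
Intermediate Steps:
$a = -31570$ ($a = \left(-154\right) 205 = -31570$)
$O{\left(d \right)} = d + 2 d^{2}$ ($O{\left(d \right)} = \left(d^{2} + d^{2}\right) + d = 2 d^{2} + d = d + 2 d^{2}$)
$\frac{1}{a + O{\left(-139 \right)}} = \frac{1}{-31570 - 139 \left(1 + 2 \left(-139\right)\right)} = \frac{1}{-31570 - 139 \left(1 - 278\right)} = \frac{1}{-31570 - -38503} = \frac{1}{-31570 + 38503} = \frac{1}{6933}$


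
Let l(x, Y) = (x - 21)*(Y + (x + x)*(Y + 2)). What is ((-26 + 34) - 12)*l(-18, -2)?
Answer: -312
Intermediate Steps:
l(x, Y) = (-21 + x)*(Y + 2*x*(2 + Y)) (l(x, Y) = (-21 + x)*(Y + (2*x)*(2 + Y)) = (-21 + x)*(Y + 2*x*(2 + Y)))
((-26 + 34) - 12)*l(-18, -2) = ((-26 + 34) - 12)*(-84*(-18) - 21*(-2) + 4*(-18)² - 41*(-2)*(-18) + 2*(-2)*(-18)²) = (8 - 12)*(1512 + 42 + 4*324 - 1476 + 2*(-2)*324) = -4*(1512 + 42 + 1296 - 1476 - 1296) = -4*78 = -312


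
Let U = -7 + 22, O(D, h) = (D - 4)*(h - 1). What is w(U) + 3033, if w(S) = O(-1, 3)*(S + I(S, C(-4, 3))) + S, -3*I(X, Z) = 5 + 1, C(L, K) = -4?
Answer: 2918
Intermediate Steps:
I(X, Z) = -2 (I(X, Z) = -(5 + 1)/3 = -⅓*6 = -2)
O(D, h) = (-1 + h)*(-4 + D) (O(D, h) = (-4 + D)*(-1 + h) = (-1 + h)*(-4 + D))
U = 15
w(S) = 20 - 9*S (w(S) = (4 - 1*(-1) - 4*3 - 1*3)*(S - 2) + S = (4 + 1 - 12 - 3)*(-2 + S) + S = -10*(-2 + S) + S = (20 - 10*S) + S = 20 - 9*S)
w(U) + 3033 = (20 - 9*15) + 3033 = (20 - 135) + 3033 = -115 + 3033 = 2918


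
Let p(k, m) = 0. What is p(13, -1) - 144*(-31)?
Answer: 4464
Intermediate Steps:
p(13, -1) - 144*(-31) = 0 - 144*(-31) = 0 + 4464 = 4464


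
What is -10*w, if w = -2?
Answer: 20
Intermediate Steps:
w = -2 (w = -1*2 = -2)
-10*w = -10*(-2) = 20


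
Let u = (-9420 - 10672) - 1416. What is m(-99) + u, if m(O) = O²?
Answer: -11707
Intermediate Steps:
u = -21508 (u = -20092 - 1416 = -21508)
m(-99) + u = (-99)² - 21508 = 9801 - 21508 = -11707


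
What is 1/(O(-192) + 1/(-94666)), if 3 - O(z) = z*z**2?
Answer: 94666/670035629405 ≈ 1.4128e-7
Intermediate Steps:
O(z) = 3 - z**3 (O(z) = 3 - z*z**2 = 3 - z**3)
1/(O(-192) + 1/(-94666)) = 1/((3 - 1*(-192)**3) + 1/(-94666)) = 1/((3 - 1*(-7077888)) - 1/94666) = 1/((3 + 7077888) - 1/94666) = 1/(7077891 - 1/94666) = 1/(670035629405/94666) = 94666/670035629405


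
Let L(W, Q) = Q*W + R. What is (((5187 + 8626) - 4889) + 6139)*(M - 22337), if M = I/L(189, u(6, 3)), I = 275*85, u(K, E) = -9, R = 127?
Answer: -529943649219/1574 ≈ -3.3669e+8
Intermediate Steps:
I = 23375
L(W, Q) = 127 + Q*W (L(W, Q) = Q*W + 127 = 127 + Q*W)
M = -23375/1574 (M = 23375/(127 - 9*189) = 23375/(127 - 1701) = 23375/(-1574) = 23375*(-1/1574) = -23375/1574 ≈ -14.851)
(((5187 + 8626) - 4889) + 6139)*(M - 22337) = (((5187 + 8626) - 4889) + 6139)*(-23375/1574 - 22337) = ((13813 - 4889) + 6139)*(-35181813/1574) = (8924 + 6139)*(-35181813/1574) = 15063*(-35181813/1574) = -529943649219/1574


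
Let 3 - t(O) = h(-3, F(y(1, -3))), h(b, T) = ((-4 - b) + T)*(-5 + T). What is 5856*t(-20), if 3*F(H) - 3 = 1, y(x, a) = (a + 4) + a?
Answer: 74176/3 ≈ 24725.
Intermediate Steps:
y(x, a) = 4 + 2*a (y(x, a) = (4 + a) + a = 4 + 2*a)
F(H) = 4/3 (F(H) = 1 + (⅓)*1 = 1 + ⅓ = 4/3)
h(b, T) = (-5 + T)*(-4 + T - b) (h(b, T) = (-4 + T - b)*(-5 + T) = (-5 + T)*(-4 + T - b))
t(O) = 38/9 (t(O) = 3 - (20 + (4/3)² - 9*4/3 + 5*(-3) - 1*4/3*(-3)) = 3 - (20 + 16/9 - 12 - 15 + 4) = 3 - 1*(-11/9) = 3 + 11/9 = 38/9)
5856*t(-20) = 5856*(38/9) = 74176/3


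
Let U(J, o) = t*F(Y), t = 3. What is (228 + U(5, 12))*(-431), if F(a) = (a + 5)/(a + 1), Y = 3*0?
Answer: -104733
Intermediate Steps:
Y = 0
F(a) = (5 + a)/(1 + a)
U(J, o) = 15 (U(J, o) = 3*((5 + 0)/(1 + 0)) = 3*(5/1) = 3*(1*5) = 3*5 = 15)
(228 + U(5, 12))*(-431) = (228 + 15)*(-431) = 243*(-431) = -104733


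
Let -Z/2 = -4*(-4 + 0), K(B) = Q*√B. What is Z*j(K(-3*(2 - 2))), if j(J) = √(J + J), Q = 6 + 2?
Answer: 0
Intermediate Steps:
Q = 8
K(B) = 8*√B
j(J) = √2*√J (j(J) = √(2*J) = √2*√J)
Z = -32 (Z = -(-8)*(-4 + 0) = -(-8)*(-4) = -2*16 = -32)
Z*j(K(-3*(2 - 2))) = -32*√2*√(8*√(-3*(2 - 2))) = -32*√2*√(8*√(-3*0)) = -32*√2*√(8*√0) = -32*√2*√(8*0) = -32*√2*√0 = -32*√2*0 = -32*0 = 0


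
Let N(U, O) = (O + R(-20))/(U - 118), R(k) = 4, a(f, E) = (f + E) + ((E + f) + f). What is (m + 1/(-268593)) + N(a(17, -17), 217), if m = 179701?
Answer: 4874850140839/27127893 ≈ 1.7970e+5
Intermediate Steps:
a(f, E) = 2*E + 3*f (a(f, E) = (E + f) + (E + 2*f) = 2*E + 3*f)
N(U, O) = (4 + O)/(-118 + U) (N(U, O) = (O + 4)/(U - 118) = (4 + O)/(-118 + U))
(m + 1/(-268593)) + N(a(17, -17), 217) = (179701 + 1/(-268593)) + (4 + 217)/(-118 + (2*(-17) + 3*17)) = (179701 - 1/268593) + 221/(-118 + (-34 + 51)) = 48266430692/268593 + 221/(-118 + 17) = 48266430692/268593 + 221/(-101) = 48266430692/268593 - 1/101*221 = 48266430692/268593 - 221/101 = 4874850140839/27127893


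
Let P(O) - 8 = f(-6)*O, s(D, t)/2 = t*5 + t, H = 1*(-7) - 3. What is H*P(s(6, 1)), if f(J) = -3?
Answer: 280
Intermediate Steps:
H = -10 (H = -7 - 3 = -10)
s(D, t) = 12*t (s(D, t) = 2*(t*5 + t) = 2*(5*t + t) = 2*(6*t) = 12*t)
P(O) = 8 - 3*O
H*P(s(6, 1)) = -10*(8 - 36) = -10*(-28) = 280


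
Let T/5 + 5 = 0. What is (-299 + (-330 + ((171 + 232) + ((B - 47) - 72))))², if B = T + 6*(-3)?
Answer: 150544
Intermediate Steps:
T = -25 (T = -25 + 5*0 = -25 + 0 = -25)
B = -43 (B = -25 + 6*(-3) = -25 - 18 = -43)
(-299 + (-330 + ((171 + 232) + ((B - 47) - 72))))² = (-299 + (-330 + ((171 + 232) + ((-43 - 47) - 72))))² = (-299 + (-330 + (403 + (-90 - 72))))² = (-299 + (-330 + (403 - 162)))² = (-299 + (-330 + 241))² = (-299 - 89)² = (-388)² = 150544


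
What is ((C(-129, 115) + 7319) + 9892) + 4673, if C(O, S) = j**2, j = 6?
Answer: 21920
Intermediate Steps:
C(O, S) = 36 (C(O, S) = 6**2 = 36)
((C(-129, 115) + 7319) + 9892) + 4673 = ((36 + 7319) + 9892) + 4673 = (7355 + 9892) + 4673 = 17247 + 4673 = 21920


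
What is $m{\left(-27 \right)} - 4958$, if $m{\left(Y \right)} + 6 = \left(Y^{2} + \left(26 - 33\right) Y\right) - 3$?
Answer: $-4049$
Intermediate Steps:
$m{\left(Y \right)} = -9 + Y^{2} - 7 Y$ ($m{\left(Y \right)} = -6 - \left(3 - Y^{2} - \left(26 - 33\right) Y\right) = -6 - \left(3 - Y^{2} + 7 Y\right) = -9 + Y^{2} - 7 Y$)
$m{\left(-27 \right)} - 4958 = \left(-9 + \left(-27\right)^{2} - -189\right) - 4958 = \left(-9 + 729 + 189\right) - 4958 = 909 - 4958 = -4049$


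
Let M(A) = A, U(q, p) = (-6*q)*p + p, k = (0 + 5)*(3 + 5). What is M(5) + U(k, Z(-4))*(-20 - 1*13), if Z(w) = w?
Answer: -31543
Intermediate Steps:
k = 40 (k = 5*8 = 40)
U(q, p) = p - 6*p*q (U(q, p) = -6*p*q + p = p - 6*p*q)
M(5) + U(k, Z(-4))*(-20 - 1*13) = 5 + (-4*(1 - 6*40))*(-20 - 1*13) = 5 + (-4*(1 - 240))*(-20 - 13) = 5 - 4*(-239)*(-33) = 5 + 956*(-33) = 5 - 31548 = -31543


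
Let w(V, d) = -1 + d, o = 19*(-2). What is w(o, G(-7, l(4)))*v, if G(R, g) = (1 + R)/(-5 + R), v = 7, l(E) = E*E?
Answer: -7/2 ≈ -3.5000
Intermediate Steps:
l(E) = E²
o = -38
G(R, g) = (1 + R)/(-5 + R)
w(o, G(-7, l(4)))*v = (-1 + (1 - 7)/(-5 - 7))*7 = (-1 - 6/(-12))*7 = (-1 - 1/12*(-6))*7 = (-1 + ½)*7 = -½*7 = -7/2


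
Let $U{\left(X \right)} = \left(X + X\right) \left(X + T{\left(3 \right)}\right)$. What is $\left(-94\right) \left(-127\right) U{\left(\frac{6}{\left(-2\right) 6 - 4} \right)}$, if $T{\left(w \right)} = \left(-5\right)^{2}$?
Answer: $- \frac{3527679}{16} \approx -2.2048 \cdot 10^{5}$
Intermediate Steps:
$T{\left(w \right)} = 25$
$U{\left(X \right)} = 2 X \left(25 + X\right)$ ($U{\left(X \right)} = \left(X + X\right) \left(X + 25\right) = 2 X \left(25 + X\right)$)
$\left(-94\right) \left(-127\right) U{\left(\frac{6}{\left(-2\right) 6 - 4} \right)} = \left(-94\right) \left(-127\right) 2 \frac{6}{\left(-2\right) 6 - 4} \left(25 + \frac{6}{\left(-2\right) 6 - 4}\right) = 11938 \cdot 2 \frac{6}{-12 - 4} \left(25 + \frac{6}{-12 - 4}\right) = 11938 \cdot 2 \frac{6}{-16} \left(25 + \frac{6}{-16}\right) = 11938 \cdot 2 \cdot 6 \left(- \frac{1}{16}\right) \left(25 + 6 \left(- \frac{1}{16}\right)\right) = 11938 \cdot 2 \left(- \frac{3}{8}\right) \left(25 - \frac{3}{8}\right) = 11938 \cdot 2 \left(- \frac{3}{8}\right) \frac{197}{8} = 11938 \left(- \frac{591}{32}\right) = - \frac{3527679}{16}$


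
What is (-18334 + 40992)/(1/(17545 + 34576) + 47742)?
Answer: 1180957618/2488360783 ≈ 0.47459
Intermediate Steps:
(-18334 + 40992)/(1/(17545 + 34576) + 47742) = 22658/(1/52121 + 47742) = 22658/(2488360783/52121) = 22658*(52121/2488360783) = 1180957618/2488360783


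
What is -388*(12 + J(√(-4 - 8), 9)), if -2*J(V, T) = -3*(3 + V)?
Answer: -6402 - 1164*I*√3 ≈ -6402.0 - 2016.1*I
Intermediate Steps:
J(V, T) = 9/2 + 3*V/2 (J(V, T) = -(-3)*(3 + V)/2 = -(-9 - 3*V)/2 = 9/2 + 3*V/2)
-388*(12 + J(√(-4 - 8), 9)) = -388*(12 + (9/2 + 3*√(-4 - 8)/2)) = -388*(12 + (9/2 + 3*√(-12)/2)) = -388*(12 + (9/2 + 3*(2*I*√3)/2)) = -388*(12 + (9/2 + 3*I*√3)) = -388*(33/2 + 3*I*√3) = -6402 - 1164*I*√3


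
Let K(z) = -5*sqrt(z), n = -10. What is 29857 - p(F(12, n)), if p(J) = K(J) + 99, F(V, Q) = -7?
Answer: 29758 + 5*I*sqrt(7) ≈ 29758.0 + 13.229*I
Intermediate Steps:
p(J) = 99 - 5*sqrt(J) (p(J) = -5*sqrt(J) + 99 = 99 - 5*sqrt(J))
29857 - p(F(12, n)) = 29857 - (99 - 5*I*sqrt(7)) = 29857 + (-99 + 5*I*sqrt(7)) = 29758 + 5*I*sqrt(7)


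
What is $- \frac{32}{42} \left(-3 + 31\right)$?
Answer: $- \frac{64}{3} \approx -21.333$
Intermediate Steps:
$- \frac{32}{42} \left(-3 + 31\right) = \left(-32\right) \frac{1}{42} \cdot 28 = \left(- \frac{16}{21}\right) 28 = - \frac{64}{3}$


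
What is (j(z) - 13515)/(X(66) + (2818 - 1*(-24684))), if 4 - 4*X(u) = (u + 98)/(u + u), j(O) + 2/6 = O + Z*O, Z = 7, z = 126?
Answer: -1650968/3630355 ≈ -0.45477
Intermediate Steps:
j(O) = -1/3 + 8*O (j(O) = -1/3 + (O + 7*O) = -1/3 + 8*O)
X(u) = 1 - (98 + u)/(8*u) (X(u) = 1 - (u + 98)/(4*(u + u)) = 1 - (98 + u)/(4*(2*u)) = 1 - (98 + u)*1/(2*u)/4 = 1 - (98 + u)/(8*u))
(j(z) - 13515)/(X(66) + (2818 - 1*(-24684))) = ((-1/3 + 8*126) - 13515)/((7/8)*(-14 + 66)/66 + (2818 - 1*(-24684))) = ((-1/3 + 1008) - 13515)/((7/8)*(1/66)*52 + (2818 + 24684)) = (3023/3 - 13515)/(91/132 + 27502) = -37522/(3*3630355/132) = -37522/3*132/3630355 = -1650968/3630355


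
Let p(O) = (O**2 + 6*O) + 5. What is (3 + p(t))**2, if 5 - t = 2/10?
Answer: 2238016/625 ≈ 3580.8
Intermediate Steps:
t = 24/5 (t = 5 - 2/10 = 5 - 1*1/5 = 5 - 1/5 = 24/5 ≈ 4.8000)
p(O) = 5 + O**2 + 6*O
(3 + p(t))**2 = (3 + (5 + (24/5)**2 + 6*(24/5)))**2 = (3 + (5 + 576/25 + 144/5))**2 = (3 + 1421/25)**2 = (1496/25)**2 = 2238016/625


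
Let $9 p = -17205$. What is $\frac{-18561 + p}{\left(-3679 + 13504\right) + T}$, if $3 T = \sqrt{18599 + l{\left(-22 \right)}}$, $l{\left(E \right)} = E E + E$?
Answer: $- \frac{905147775}{434378282} + \frac{214963 \sqrt{389}}{434378282} \approx -2.074$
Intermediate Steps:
$p = - \frac{5735}{3}$ ($p = \frac{1}{9} \left(-17205\right) = - \frac{5735}{3} \approx -1911.7$)
$l{\left(E \right)} = E + E^{2}$ ($l{\left(E \right)} = E^{2} + E = E + E^{2}$)
$T = \frac{7 \sqrt{389}}{3}$ ($T = \frac{\sqrt{18599 - 22 \left(1 - 22\right)}}{3} = \frac{\sqrt{18599 - -462}}{3} = \frac{\sqrt{18599 + 462}}{3} = \frac{\sqrt{19061}}{3} = \frac{7 \sqrt{389}}{3} \approx 46.021$)
$\frac{-18561 + p}{\left(-3679 + 13504\right) + T} = \frac{-18561 - \frac{5735}{3}}{\left(-3679 + 13504\right) + \frac{7 \sqrt{389}}{3}} = - \frac{61418}{3 \left(9825 + \frac{7 \sqrt{389}}{3}\right)}$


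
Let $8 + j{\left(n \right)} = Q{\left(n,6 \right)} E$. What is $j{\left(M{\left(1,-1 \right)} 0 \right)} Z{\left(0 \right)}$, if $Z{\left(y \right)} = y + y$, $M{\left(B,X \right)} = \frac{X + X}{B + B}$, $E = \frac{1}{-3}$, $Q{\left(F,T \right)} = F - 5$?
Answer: $0$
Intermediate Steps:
$Q{\left(F,T \right)} = -5 + F$ ($Q{\left(F,T \right)} = F - 5 = -5 + F$)
$E = - \frac{1}{3} \approx -0.33333$
$M{\left(B,X \right)} = \frac{X}{B}$ ($M{\left(B,X \right)} = \frac{2 X}{2 B} = 2 X \frac{1}{2 B} = \frac{X}{B}$)
$Z{\left(y \right)} = 2 y$
$j{\left(n \right)} = - \frac{19}{3} - \frac{n}{3}$ ($j{\left(n \right)} = -8 + \left(-5 + n\right) \left(- \frac{1}{3}\right) = -8 - \left(- \frac{5}{3} + \frac{n}{3}\right) = - \frac{19}{3} - \frac{n}{3}$)
$j{\left(M{\left(1,-1 \right)} 0 \right)} Z{\left(0 \right)} = \left(- \frac{19}{3} - \frac{- 1^{-1} \cdot 0}{3}\right) 2 \cdot 0 = \left(- \frac{19}{3} - \frac{\left(-1\right) 1 \cdot 0}{3}\right) 0 = \left(- \frac{19}{3} - \frac{\left(-1\right) 0}{3}\right) 0 = \left(- \frac{19}{3} - 0\right) 0 = \left(- \frac{19}{3} + 0\right) 0 = \left(- \frac{19}{3}\right) 0 = 0$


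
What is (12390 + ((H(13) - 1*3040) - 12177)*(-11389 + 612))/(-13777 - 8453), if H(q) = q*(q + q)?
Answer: -160363373/22230 ≈ -7213.8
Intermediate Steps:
H(q) = 2*q² (H(q) = q*(2*q) = 2*q²)
(12390 + ((H(13) - 1*3040) - 12177)*(-11389 + 612))/(-13777 - 8453) = (12390 + ((2*13² - 1*3040) - 12177)*(-11389 + 612))/(-13777 - 8453) = (12390 + ((2*169 - 3040) - 12177)*(-10777))/(-22230) = (12390 + ((338 - 3040) - 12177)*(-10777))*(-1/22230) = (12390 + (-2702 - 12177)*(-10777))*(-1/22230) = (12390 - 14879*(-10777))*(-1/22230) = (12390 + 160350983)*(-1/22230) = 160363373*(-1/22230) = -160363373/22230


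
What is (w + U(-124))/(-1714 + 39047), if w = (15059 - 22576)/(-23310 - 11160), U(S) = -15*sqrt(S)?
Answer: 7517/1286868510 - 30*I*sqrt(31)/37333 ≈ 5.8413e-6 - 0.0044741*I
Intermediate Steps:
w = 7517/34470 (w = -7517/(-34470) = -7517*(-1/34470) = 7517/34470 ≈ 0.21807)
(w + U(-124))/(-1714 + 39047) = (7517/34470 - 30*I*sqrt(31))/(-1714 + 39047) = (7517/34470 - 30*I*sqrt(31))/37333 = (7517/34470 - 30*I*sqrt(31))*(1/37333) = 7517/1286868510 - 30*I*sqrt(31)/37333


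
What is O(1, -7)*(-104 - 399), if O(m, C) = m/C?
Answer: 503/7 ≈ 71.857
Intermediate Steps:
O(1, -7)*(-104 - 399) = (1/(-7))*(-104 - 399) = (1*(-⅐))*(-503) = -⅐*(-503) = 503/7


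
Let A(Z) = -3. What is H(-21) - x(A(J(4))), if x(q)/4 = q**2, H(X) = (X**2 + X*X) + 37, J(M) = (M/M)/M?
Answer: 883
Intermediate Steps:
J(M) = 1/M
H(X) = 37 + 2*X**2 (H(X) = (X**2 + X**2) + 37 = 2*X**2 + 37 = 37 + 2*X**2)
x(q) = 4*q**2
H(-21) - x(A(J(4))) = (37 + 2*(-21)**2) - 4*(-3)**2 = (37 + 2*441) - 4*9 = (37 + 882) - 1*36 = 919 - 36 = 883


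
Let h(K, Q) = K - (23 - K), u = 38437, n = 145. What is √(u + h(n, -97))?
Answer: 4*√2419 ≈ 196.73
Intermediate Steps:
h(K, Q) = -23 + 2*K (h(K, Q) = K + (-23 + K) = -23 + 2*K)
√(u + h(n, -97)) = √(38437 + (-23 + 2*145)) = √(38437 + (-23 + 290)) = √(38437 + 267) = √38704 = 4*√2419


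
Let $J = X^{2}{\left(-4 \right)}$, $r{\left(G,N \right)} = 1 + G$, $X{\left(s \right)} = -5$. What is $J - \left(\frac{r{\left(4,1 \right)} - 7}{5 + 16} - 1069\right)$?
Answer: $\frac{22976}{21} \approx 1094.1$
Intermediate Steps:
$J = 25$ ($J = \left(-5\right)^{2} = 25$)
$J - \left(\frac{r{\left(4,1 \right)} - 7}{5 + 16} - 1069\right) = 25 - \left(\frac{\left(1 + 4\right) - 7}{5 + 16} - 1069\right) = 25 - \left(\frac{5 - 7}{21} - 1069\right) = 25 - \left(\frac{1}{21} \left(-2\right) - 1069\right) = 25 - \left(- \frac{2}{21} - 1069\right) = 25 - - \frac{22451}{21} = 25 + \frac{22451}{21} = \frac{22976}{21}$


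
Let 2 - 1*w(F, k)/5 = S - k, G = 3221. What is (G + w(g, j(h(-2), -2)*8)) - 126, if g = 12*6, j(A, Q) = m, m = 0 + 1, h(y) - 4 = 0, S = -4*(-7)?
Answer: 3005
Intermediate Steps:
S = 28
h(y) = 4 (h(y) = 4 + 0 = 4)
m = 1
j(A, Q) = 1
g = 72
w(F, k) = -130 + 5*k (w(F, k) = 10 - 5*(28 - k) = 10 + (-140 + 5*k) = -130 + 5*k)
(G + w(g, j(h(-2), -2)*8)) - 126 = (3221 + (-130 + 5*(1*8))) - 126 = (3221 + (-130 + 5*8)) - 126 = (3221 + (-130 + 40)) - 126 = (3221 - 90) - 126 = 3131 - 126 = 3005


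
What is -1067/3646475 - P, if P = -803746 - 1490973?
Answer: 8367635464458/3646475 ≈ 2.2947e+6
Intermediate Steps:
P = -2294719
-1067/3646475 - P = -1067/3646475 - 1*(-2294719) = -1067*1/3646475 + 2294719 = -1067/3646475 + 2294719 = 8367635464458/3646475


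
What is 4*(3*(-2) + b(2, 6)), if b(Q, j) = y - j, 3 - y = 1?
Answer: -40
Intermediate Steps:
y = 2 (y = 3 - 1*1 = 3 - 1 = 2)
b(Q, j) = 2 - j
4*(3*(-2) + b(2, 6)) = 4*(3*(-2) + (2 - 1*6)) = 4*(-6 + (2 - 6)) = 4*(-6 - 4) = 4*(-10) = -40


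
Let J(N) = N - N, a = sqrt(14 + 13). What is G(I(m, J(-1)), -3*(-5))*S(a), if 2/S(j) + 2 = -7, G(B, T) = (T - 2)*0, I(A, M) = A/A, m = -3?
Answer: 0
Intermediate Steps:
a = 3*sqrt(3) (a = sqrt(27) = 3*sqrt(3) ≈ 5.1962)
J(N) = 0
I(A, M) = 1
G(B, T) = 0 (G(B, T) = (-2 + T)*0 = 0)
S(j) = -2/9 (S(j) = 2/(-2 - 7) = 2/(-9) = 2*(-1/9) = -2/9)
G(I(m, J(-1)), -3*(-5))*S(a) = 0*(-2/9) = 0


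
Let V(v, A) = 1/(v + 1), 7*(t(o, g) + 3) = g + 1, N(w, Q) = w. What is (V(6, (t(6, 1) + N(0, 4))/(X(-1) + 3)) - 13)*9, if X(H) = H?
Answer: -810/7 ≈ -115.71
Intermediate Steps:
t(o, g) = -20/7 + g/7 (t(o, g) = -3 + (g + 1)/7 = -3 + (1 + g)/7 = -3 + (⅐ + g/7) = -20/7 + g/7)
V(v, A) = 1/(1 + v)
(V(6, (t(6, 1) + N(0, 4))/(X(-1) + 3)) - 13)*9 = (1/(1 + 6) - 13)*9 = (1/7 - 13)*9 = (⅐ - 13)*9 = -90/7*9 = -810/7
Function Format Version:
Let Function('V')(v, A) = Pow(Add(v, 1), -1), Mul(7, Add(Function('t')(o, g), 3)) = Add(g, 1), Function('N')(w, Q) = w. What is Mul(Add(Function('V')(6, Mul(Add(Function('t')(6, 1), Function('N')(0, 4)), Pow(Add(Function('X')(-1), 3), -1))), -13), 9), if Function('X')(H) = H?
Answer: Rational(-810, 7) ≈ -115.71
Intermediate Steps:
Function('t')(o, g) = Add(Rational(-20, 7), Mul(Rational(1, 7), g)) (Function('t')(o, g) = Add(-3, Mul(Rational(1, 7), Add(g, 1))) = Add(-3, Mul(Rational(1, 7), Add(1, g))) = Add(-3, Add(Rational(1, 7), Mul(Rational(1, 7), g))) = Add(Rational(-20, 7), Mul(Rational(1, 7), g)))
Function('V')(v, A) = Pow(Add(1, v), -1)
Mul(Add(Function('V')(6, Mul(Add(Function('t')(6, 1), Function('N')(0, 4)), Pow(Add(Function('X')(-1), 3), -1))), -13), 9) = Mul(Add(Pow(Add(1, 6), -1), -13), 9) = Mul(Add(Pow(7, -1), -13), 9) = Mul(Add(Rational(1, 7), -13), 9) = Mul(Rational(-90, 7), 9) = Rational(-810, 7)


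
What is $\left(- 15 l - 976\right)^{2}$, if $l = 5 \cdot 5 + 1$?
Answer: $1865956$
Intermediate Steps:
$l = 26$ ($l = 25 + 1 = 26$)
$\left(- 15 l - 976\right)^{2} = \left(\left(-15\right) 26 - 976\right)^{2} = \left(-390 - 976\right)^{2} = \left(-1366\right)^{2} = 1865956$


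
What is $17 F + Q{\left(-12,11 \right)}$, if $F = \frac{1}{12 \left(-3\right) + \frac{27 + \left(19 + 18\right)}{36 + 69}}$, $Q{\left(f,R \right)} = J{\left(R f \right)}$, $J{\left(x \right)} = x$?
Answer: $- \frac{492297}{3716} \approx -132.48$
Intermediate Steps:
$Q{\left(f,R \right)} = R f$
$F = - \frac{105}{3716}$ ($F = \frac{1}{-36 + \frac{27 + 37}{105}} = \frac{1}{-36 + 64 \cdot \frac{1}{105}} = \frac{1}{-36 + \frac{64}{105}} = \frac{1}{- \frac{3716}{105}} = - \frac{105}{3716} \approx -0.028256$)
$17 F + Q{\left(-12,11 \right)} = 17 \left(- \frac{105}{3716}\right) + 11 \left(-12\right) = - \frac{1785}{3716} - 132 = - \frac{492297}{3716}$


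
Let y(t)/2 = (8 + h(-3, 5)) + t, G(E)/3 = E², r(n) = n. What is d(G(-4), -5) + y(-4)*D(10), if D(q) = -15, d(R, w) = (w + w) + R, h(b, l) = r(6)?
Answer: -262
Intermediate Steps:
h(b, l) = 6
G(E) = 3*E²
d(R, w) = R + 2*w (d(R, w) = 2*w + R = R + 2*w)
y(t) = 28 + 2*t (y(t) = 2*((8 + 6) + t) = 2*(14 + t) = 28 + 2*t)
d(G(-4), -5) + y(-4)*D(10) = (3*(-4)² + 2*(-5)) + (28 + 2*(-4))*(-15) = (3*16 - 10) + (28 - 8)*(-15) = (48 - 10) + 20*(-15) = 38 - 300 = -262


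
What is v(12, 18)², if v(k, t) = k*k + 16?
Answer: 25600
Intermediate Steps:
v(k, t) = 16 + k² (v(k, t) = k² + 16 = 16 + k²)
v(12, 18)² = (16 + 12²)² = (16 + 144)² = 160² = 25600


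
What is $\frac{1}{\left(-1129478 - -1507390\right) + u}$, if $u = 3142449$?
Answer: $\frac{1}{3520361} \approx 2.8406 \cdot 10^{-7}$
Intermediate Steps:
$\frac{1}{\left(-1129478 - -1507390\right) + u} = \frac{1}{\left(-1129478 - -1507390\right) + 3142449} = \frac{1}{\left(-1129478 + 1507390\right) + 3142449} = \frac{1}{377912 + 3142449} = \frac{1}{3520361}$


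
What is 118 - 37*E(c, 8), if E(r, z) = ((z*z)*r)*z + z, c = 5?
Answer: -94898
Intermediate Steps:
E(r, z) = z + r*z**3 (E(r, z) = (z**2*r)*z + z = (r*z**2)*z + z = r*z**3 + z = z + r*z**3)
118 - 37*E(c, 8) = 118 - 37*(8 + 5*8**3) = 118 - 37*(8 + 5*512) = 118 - 37*(8 + 2560) = 118 - 37*2568 = 118 - 95016 = -94898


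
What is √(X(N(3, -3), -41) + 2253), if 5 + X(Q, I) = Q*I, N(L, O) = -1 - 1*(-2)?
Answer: √2207 ≈ 46.979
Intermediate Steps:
N(L, O) = 1 (N(L, O) = -1 + 2 = 1)
X(Q, I) = -5 + I*Q (X(Q, I) = -5 + Q*I = -5 + I*Q)
√(X(N(3, -3), -41) + 2253) = √((-5 - 41*1) + 2253) = √((-5 - 41) + 2253) = √(-46 + 2253) = √2207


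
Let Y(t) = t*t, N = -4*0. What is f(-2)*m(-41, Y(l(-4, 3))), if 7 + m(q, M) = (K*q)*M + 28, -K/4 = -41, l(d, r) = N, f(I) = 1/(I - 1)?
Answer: -7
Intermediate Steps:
f(I) = 1/(-1 + I)
N = 0
l(d, r) = 0
Y(t) = t**2
K = 164 (K = -4*(-41) = 164)
m(q, M) = 21 + 164*M*q (m(q, M) = -7 + ((164*q)*M + 28) = -7 + (164*M*q + 28) = -7 + (28 + 164*M*q) = 21 + 164*M*q)
f(-2)*m(-41, Y(l(-4, 3))) = (21 + 164*0**2*(-41))/(-1 - 2) = (21 + 164*0*(-41))/(-3) = -(21 + 0)/3 = -1/3*21 = -7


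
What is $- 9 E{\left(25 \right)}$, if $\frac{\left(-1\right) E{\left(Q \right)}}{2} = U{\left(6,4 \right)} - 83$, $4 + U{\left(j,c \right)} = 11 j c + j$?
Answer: $3294$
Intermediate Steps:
$U{\left(j,c \right)} = -4 + j + 11 c j$ ($U{\left(j,c \right)} = -4 + \left(11 j c + j\right) = -4 + \left(11 c j + j\right) = -4 + \left(j + 11 c j\right) = -4 + j + 11 c j$)
$E{\left(Q \right)} = -366$ ($E{\left(Q \right)} = - 2 \left(\left(-4 + 6 + 11 \cdot 4 \cdot 6\right) - 83\right) = - 2 \left(\left(-4 + 6 + 264\right) - 83\right) = - 2 \left(266 - 83\right) = \left(-2\right) 183 = -366$)
$- 9 E{\left(25 \right)} = \left(-9\right) \left(-366\right) = 3294$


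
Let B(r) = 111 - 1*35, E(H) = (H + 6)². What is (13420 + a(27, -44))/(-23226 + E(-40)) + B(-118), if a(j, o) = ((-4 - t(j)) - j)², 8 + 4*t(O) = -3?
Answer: 26609631/353120 ≈ 75.356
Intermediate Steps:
t(O) = -11/4 (t(O) = -2 + (¼)*(-3) = -2 - ¾ = -11/4)
E(H) = (6 + H)²
B(r) = 76 (B(r) = 111 - 35 = 76)
a(j, o) = (-5/4 - j)² (a(j, o) = ((-4 - 1*(-11/4)) - j)² = ((-4 + 11/4) - j)² = (-5/4 - j)²)
(13420 + a(27, -44))/(-23226 + E(-40)) + B(-118) = (13420 + (5 + 4*27)²/16)/(-23226 + (6 - 40)²) + 76 = (13420 + (5 + 108)²/16)/(-23226 + (-34)²) + 76 = (13420 + (1/16)*113²)/(-23226 + 1156) + 76 = (13420 + (1/16)*12769)/(-22070) + 76 = (13420 + 12769/16)*(-1/22070) + 76 = (227489/16)*(-1/22070) + 76 = -227489/353120 + 76 = 26609631/353120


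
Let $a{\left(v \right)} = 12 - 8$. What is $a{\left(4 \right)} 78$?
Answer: $312$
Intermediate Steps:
$a{\left(v \right)} = 4$
$a{\left(4 \right)} 78 = 4 \cdot 78 = 312$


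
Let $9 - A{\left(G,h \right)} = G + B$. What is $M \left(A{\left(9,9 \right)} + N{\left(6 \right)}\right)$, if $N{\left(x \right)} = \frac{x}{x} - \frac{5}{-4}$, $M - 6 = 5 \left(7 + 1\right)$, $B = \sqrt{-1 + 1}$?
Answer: $\frac{207}{2} \approx 103.5$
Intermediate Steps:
$B = 0$ ($B = \sqrt{0} = 0$)
$A{\left(G,h \right)} = 9 - G$ ($A{\left(G,h \right)} = 9 - \left(G + 0\right) = 9 - G$)
$M = 46$ ($M = 6 + 5 \left(7 + 1\right) = 6 + 5 \cdot 8 = 6 + 40 = 46$)
$N{\left(x \right)} = \frac{9}{4}$ ($N{\left(x \right)} = 1 - - \frac{5}{4} = 1 + \frac{5}{4} = \frac{9}{4}$)
$M \left(A{\left(9,9 \right)} + N{\left(6 \right)}\right) = 46 \left(\left(9 - 9\right) + \frac{9}{4}\right) = 46 \left(0 + \frac{9}{4}\right) = 46 \cdot \frac{9}{4} = \frac{207}{2}$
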